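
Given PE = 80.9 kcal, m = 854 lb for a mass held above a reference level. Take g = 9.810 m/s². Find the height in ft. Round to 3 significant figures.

Solving PE = m·g·h for h: h = PE/(m·g).
PE = 80.9 kcal = 3.385×10^5 J; m = 854 lb = 387.4 kg; g = 9.810 m/s².
h = 89.07 m
89.07 m × (1 ft / 0.3048 m) = 292.2 ft

292 ft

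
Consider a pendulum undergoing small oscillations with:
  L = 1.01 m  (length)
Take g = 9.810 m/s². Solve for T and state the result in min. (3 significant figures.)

0.0336 min

T is given directly by: T = 2π√(L/g).
L = 1.01 m; g = 9.810 m/s².
T = 2.016 s
2.016 s × (1 min / 60.00 s) = 0.03360 min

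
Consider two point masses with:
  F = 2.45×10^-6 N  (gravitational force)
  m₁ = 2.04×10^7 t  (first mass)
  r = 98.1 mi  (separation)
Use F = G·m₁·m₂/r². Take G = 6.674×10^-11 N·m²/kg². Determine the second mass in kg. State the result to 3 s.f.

44900 kg

From Newton's law of gravitation: m₂ = F·r²/(G·m₁).
F = 2.45×10^-6 N; m₁ = 2.04×10^7 t = 2.040×10^10 kg; r = 98.1 mi = 1.579×10^5 m; G = 6.674×10^-11 N·m²/kg².
m₂ = 44852 kg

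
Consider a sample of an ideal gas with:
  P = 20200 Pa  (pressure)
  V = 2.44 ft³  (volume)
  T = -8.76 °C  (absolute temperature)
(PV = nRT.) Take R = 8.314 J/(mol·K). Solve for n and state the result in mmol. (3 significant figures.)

635 mmol

From the ideal-gas law: n = PV/(RT).
P = 20200 Pa; V = 2.44 ft³ = 0.06909 m³; T = -8.76 °C = 264.4 K; R = 8.314 J/(mol·K).
n = 0.6349 mol
0.6349 mol × (1 mmol / 0.001000 mol) = 634.9 mmol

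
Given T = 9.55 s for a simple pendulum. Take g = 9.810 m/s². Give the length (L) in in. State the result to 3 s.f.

892 in

Solving T = 2π√(L/g) for L: L = g·(T/2π)².
T = 9.55 s; g = 9.810 m/s².
L = 22.66 m
22.66 m × (1 in / 0.02540 m) = 892.2 in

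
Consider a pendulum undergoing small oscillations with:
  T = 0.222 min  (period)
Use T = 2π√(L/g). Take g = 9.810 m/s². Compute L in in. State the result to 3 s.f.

Rearranging: L = g·(T/2π)².
T = 0.222 min = 13.32 s; g = 9.810 m/s².
L = 44.09 m
44.09 m × (1 in / 0.02540 m) = 1736 in

1740 in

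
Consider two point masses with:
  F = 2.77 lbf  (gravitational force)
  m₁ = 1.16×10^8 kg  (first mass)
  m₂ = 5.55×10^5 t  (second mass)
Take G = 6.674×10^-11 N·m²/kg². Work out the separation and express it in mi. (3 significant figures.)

0.367 mi

Rearranging: r = √(G·m₁m₂/F).
F = 2.77 lbf = 12.32 N; m₁ = 1.16×10^8 kg; m₂ = 5.55×10^5 t = 5.550×10^8 kg; G = 6.674×10^-11 N·m²/kg².
r = 590.5 m
590.5 m × (1 mi / 1609 m) = 0.3669 mi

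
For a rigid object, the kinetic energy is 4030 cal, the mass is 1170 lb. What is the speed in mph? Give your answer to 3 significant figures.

Solving KE = ½mv² for v: v = √(2·KE/m).
KE = 4030 cal = 16862 J; m = 1170 lb = 530.7 kg.
v = 7.971 m/s
7.971 m/s × (1 mph / 0.4470 m/s) = 17.83 mph

17.8 mph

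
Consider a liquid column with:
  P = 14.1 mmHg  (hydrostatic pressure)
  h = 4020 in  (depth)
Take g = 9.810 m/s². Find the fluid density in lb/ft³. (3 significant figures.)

0.117 lb/ft³

Rearranging: ρ = P/(g·h).
P = 14.1 mmHg = 1880 Pa; h = 4020 in = 102.1 m; g = 9.810 m/s².
ρ = 1.877 kg/m³
1.877 kg/m³ × (1 lb/ft³ / 16.02 kg/m³) = 0.1172 lb/ft³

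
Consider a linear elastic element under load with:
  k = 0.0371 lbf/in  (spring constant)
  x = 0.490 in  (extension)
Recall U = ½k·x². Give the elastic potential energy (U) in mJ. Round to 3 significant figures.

0.503 mJ

U is given directly by: U = ½kx².
k = 0.0371 lbf/in = 6.497 N/m; x = 0.490 in = 0.01245 m.
U = 5.032×10^-4 J  (the unit combination reduces to kg·m²/s² = J)
5.032×10^-4 J × (1 mJ / 0.001000 J) = 0.5032 mJ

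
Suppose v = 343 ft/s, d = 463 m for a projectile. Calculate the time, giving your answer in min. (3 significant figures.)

0.0738 min

Solving v = d/t for t: t = d/v.
v = 343 ft/s = 104.5 m/s; d = 463 m.
t = 4.429 s
4.429 s × (1 min / 60.00 s) = 0.07381 min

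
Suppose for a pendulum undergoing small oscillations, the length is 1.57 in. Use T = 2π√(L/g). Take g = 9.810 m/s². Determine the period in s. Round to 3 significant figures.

0.401 s

Directly: T = 2π√(L/g).
L = 1.57 in = 0.03988 m; g = 9.810 m/s².
T = 0.4006 s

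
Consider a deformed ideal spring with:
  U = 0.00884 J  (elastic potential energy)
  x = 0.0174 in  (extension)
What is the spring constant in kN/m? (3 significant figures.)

90.5 kN/m

Rearranging: k = 2U/x².
U = 0.00884 J; x = 0.0174 in = 4.420×10^-4 m.
k = 90514 N/m
90514 N/m × (1 kN/m / 1000 N/m) = 90.51 kN/m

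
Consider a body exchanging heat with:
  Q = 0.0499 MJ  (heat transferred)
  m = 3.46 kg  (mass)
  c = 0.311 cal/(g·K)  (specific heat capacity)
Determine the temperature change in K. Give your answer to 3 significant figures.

11.1 K

Rearranging Q = m·c·ΔT for ΔT: ΔT = Q/(m·c).
Q = 0.0499 MJ = 49900 J; m = 3.46 kg; c = 0.311 cal/(g·K) = 1301 J/(kg·K).
ΔT = 11.08 K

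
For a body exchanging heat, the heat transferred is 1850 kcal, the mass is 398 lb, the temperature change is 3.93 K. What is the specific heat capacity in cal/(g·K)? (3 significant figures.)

Rearranging Q = m·c·ΔT for c: c = Q/(m·ΔT).
Q = 1850 kcal = 7.740×10^6 J; m = 398 lb = 180.5 kg; ΔT = 3.93 K.
c = 10910 J/(kg·K)
10910 J/(kg·K) × (1 cal/(g·K) / 4184 J/(kg·K)) = 2.608 cal/(g·K)

2.61 cal/(g·K)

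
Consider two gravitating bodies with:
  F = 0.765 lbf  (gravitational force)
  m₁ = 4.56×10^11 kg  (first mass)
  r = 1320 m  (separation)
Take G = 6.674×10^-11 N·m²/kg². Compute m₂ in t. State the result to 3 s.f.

195 t

Solving F = G·m₁·m₂/r² for m₂: m₂ = F·r²/(G·m₁).
F = 0.765 lbf = 3.403 N; m₁ = 4.56×10^11 kg; r = 1320 m; G = 6.674×10^-11 N·m²/kg².
m₂ = 1.948×10^5 kg
1.948×10^5 kg × (1 t / 1000 kg) = 194.8 t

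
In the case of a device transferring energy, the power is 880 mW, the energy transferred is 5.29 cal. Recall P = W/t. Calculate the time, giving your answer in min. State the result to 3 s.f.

Solving P = W/t for t: t = W/P.
P = 880 mW = 0.8800 W; W = 5.29 cal = 22.13 J.
t = 25.15 s
25.15 s × (1 min / 60.00 s) = 0.4192 min

0.419 min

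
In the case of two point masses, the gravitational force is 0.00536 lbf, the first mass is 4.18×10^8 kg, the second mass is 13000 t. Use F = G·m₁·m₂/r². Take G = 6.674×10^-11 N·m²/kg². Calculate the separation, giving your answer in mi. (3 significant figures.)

2.42 mi

Rearranging: r = √(G·m₁m₂/F).
F = 0.00536 lbf = 0.02384 N; m₁ = 4.18×10^8 kg; m₂ = 13000 t = 1.300×10^7 kg; G = 6.674×10^-11 N·m²/kg².
r = 3900 m
3900 m × (1 mi / 1609 m) = 2.423 mi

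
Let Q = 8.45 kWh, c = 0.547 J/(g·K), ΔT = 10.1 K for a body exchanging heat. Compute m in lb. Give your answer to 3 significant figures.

12100 lb

Solving Q = m·c·ΔT for m: m = Q/(c·ΔT).
Q = 8.45 kWh = 3.042×10^7 J; c = 0.547 J/(g·K) = 547.0 J/(kg·K); ΔT = 10.1 K.
m = 5506 kg
5506 kg × (1 lb / 0.4536 kg) = 12139 lb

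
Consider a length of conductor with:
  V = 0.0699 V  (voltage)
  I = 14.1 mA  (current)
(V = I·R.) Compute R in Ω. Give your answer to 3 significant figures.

4.96 Ω

From Ohm's law: R = V/I.
V = 0.0699 V; I = 14.1 mA = 0.01410 A.
R = 4.957 Ω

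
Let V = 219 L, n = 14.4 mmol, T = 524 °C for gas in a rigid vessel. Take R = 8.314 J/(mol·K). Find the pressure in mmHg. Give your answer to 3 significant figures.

3.27 mmHg

P is given directly by: P = nRT/V.
V = 219 L = 0.2190 m³; n = 14.4 mmol = 0.01440 mol; T = 524 °C = 797.1 K; R = 8.314 J/(mol·K).
P = 435.8 Pa
435.8 Pa × (1 mmHg / 133.3 Pa) = 3.269 mmHg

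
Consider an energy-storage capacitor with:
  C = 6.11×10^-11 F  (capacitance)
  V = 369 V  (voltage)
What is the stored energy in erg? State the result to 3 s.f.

41.6 erg

E is given directly by: E = ½CV².
C = 6.11×10^-11 F; V = 369 V.
E = 4.160×10^-6 J
4.160×10^-6 J × (1 erg / 1.000×10^-7 J) = 41.60 erg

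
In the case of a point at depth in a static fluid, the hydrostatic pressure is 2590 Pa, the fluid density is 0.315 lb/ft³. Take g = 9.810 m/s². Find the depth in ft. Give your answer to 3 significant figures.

172 ft

Rearranging P = ρ·g·h for h: h = P/(ρ·g).
P = 2590 Pa; ρ = 0.315 lb/ft³ = 5.046 kg/m³; g = 9.810 m/s².
h = 52.32 m
52.32 m × (1 ft / 0.3048 m) = 171.7 ft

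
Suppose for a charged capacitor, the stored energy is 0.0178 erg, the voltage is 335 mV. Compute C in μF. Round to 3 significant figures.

0.0317 μF

Solving E = ½C·V² for C: C = 2E/V².
E = 0.0178 erg = 1.780×10^-9 J; V = 335 mV = 0.3350 V.
C = 3.172×10^-8 F
3.172×10^-8 F × (1 μF / 1.000×10^-6 F) = 0.03172 μF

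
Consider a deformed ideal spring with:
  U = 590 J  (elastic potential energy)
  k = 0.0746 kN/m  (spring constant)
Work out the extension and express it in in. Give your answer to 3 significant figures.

Rearranging U = ½k·x² for x: x = √(2U/k).
U = 590 J; k = 0.0746 kN/m = 74.60 N/m.
x = 3.977 m
3.977 m × (1 in / 0.02540 m) = 156.6 in

157 in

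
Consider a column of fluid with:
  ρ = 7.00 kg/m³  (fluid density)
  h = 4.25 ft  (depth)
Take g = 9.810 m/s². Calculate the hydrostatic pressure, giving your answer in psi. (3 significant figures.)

0.0129 psi

P is given directly by: P = ρgh.
ρ = 7.00 kg/m³; h = 4.25 ft = 1.295 m; g = 9.810 m/s².
P = 88.96 Pa
88.96 Pa × (1 psi / 6895 Pa) = 0.01290 psi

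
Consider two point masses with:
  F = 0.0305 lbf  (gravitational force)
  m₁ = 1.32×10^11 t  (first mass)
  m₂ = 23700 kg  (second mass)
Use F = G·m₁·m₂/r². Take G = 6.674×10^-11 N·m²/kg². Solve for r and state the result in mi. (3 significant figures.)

24.4 mi

From Newton's law of gravitation: r = √(G·m₁m₂/F).
F = 0.0305 lbf = 0.1357 N; m₁ = 1.32×10^11 t = 1.320×10^14 kg; m₂ = 23700 kg; G = 6.674×10^-11 N·m²/kg².
r = 39229 m
39229 m × (1 mi / 1609 m) = 24.38 mi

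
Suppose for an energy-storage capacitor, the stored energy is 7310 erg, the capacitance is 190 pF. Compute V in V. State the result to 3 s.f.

Solving E = ½C·V² for V: V = √(2E/C).
E = 7310 erg = 7.310×10^-4 J; C = 190 pF = 1.900×10^-10 F.
V = 2774 V

2770 V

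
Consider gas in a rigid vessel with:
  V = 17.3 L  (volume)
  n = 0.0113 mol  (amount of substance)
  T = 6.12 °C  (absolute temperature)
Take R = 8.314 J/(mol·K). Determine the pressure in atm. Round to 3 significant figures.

0.0150 atm

P is given directly by: P = nRT/V.
V = 17.3 L = 0.01730 m³; n = 0.0113 mol; T = 6.12 °C = 279.3 K; R = 8.314 J/(mol·K).
P = 1517 Pa
1517 Pa × (1 atm / 1.013×10^5 Pa) = 0.01497 atm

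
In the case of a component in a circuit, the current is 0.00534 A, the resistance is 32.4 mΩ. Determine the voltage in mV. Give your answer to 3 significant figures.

0.173 mV

Directly: V = IR.
I = 0.00534 A; R = 32.4 mΩ = 0.03240 Ω.
V = 1.730×10^-4 V  (the unit combination reduces to kg·m²/(A·s³) = V)
1.730×10^-4 V × (1 mV / 0.001000 V) = 0.1730 mV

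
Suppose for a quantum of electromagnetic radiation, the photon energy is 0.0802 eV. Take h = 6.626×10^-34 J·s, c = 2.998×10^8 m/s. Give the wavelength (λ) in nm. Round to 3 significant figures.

Rearranging E = h·c/λ for λ: λ = hc/E.
E = 0.0802 eV = 1.285×10^-20 J; h = 6.626×10^-34 J·s; c = 2.998×10^8 m/s.
λ = 1.546×10^-5 m
1.546×10^-5 m × (1 nm / 1.000×10^-9 m) = 15460 nm

15500 nm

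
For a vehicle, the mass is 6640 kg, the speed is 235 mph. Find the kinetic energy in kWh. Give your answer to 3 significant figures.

KE is given directly by: KE = ½mv².
m = 6640 kg; v = 235 mph = 105.1 m/s.
KE = 3.664×10^7 J
3.664×10^7 J × (1 kWh / 3.600×10^6 J) = 10.18 kWh

10.2 kWh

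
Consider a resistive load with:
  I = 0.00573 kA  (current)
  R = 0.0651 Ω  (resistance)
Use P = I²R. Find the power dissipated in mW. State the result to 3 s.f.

2140 mW

P is given directly by: P = I²R.
I = 0.00573 kA = 5.730 A; R = 0.0651 Ω.
P = 2.137 W
2.137 W × (1 mW / 0.001000 W) = 2137 mW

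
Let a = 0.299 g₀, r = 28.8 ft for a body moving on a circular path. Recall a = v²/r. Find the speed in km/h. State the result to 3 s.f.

Rearranging a = v²/r for v: v = √(a·r).
a = 0.299 g₀ = 2.932 m/s²; r = 28.8 ft = 8.778 m.
v = 5.073 m/s
5.073 m/s × (1 km/h / 0.2778 m/s) = 18.26 km/h

18.3 km/h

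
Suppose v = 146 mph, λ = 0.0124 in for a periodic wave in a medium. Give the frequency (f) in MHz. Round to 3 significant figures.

0.207 MHz

Rearranging: f = v/λ.
v = 146 mph = 65.27 m/s; λ = 0.0124 in = 3.150×10^-4 m.
f = 2.072×10^5 Hz
2.072×10^5 Hz × (1 MHz / 1.000×10^6 Hz) = 0.2072 MHz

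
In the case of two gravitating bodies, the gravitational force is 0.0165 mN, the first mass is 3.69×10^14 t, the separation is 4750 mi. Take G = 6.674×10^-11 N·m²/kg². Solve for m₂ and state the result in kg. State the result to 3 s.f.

39.2 kg

Solving F = G·m₁·m₂/r² for m₂: m₂ = F·r²/(G·m₁).
F = 0.0165 mN = 1.650×10^-5 N; m₁ = 3.69×10^14 t = 3.690×10^17 kg; r = 4750 mi = 7.644×10^6 m; G = 6.674×10^-11 N·m²/kg².
m₂ = 39.15 kg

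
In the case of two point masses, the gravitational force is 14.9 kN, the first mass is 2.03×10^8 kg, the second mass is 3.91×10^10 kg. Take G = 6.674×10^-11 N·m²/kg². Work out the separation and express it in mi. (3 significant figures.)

0.117 mi

From Newton's law of gravitation: r = √(G·m₁m₂/F).
F = 14.9 kN = 14900 N; m₁ = 2.03×10^8 kg; m₂ = 3.91×10^10 kg; G = 6.674×10^-11 N·m²/kg².
r = 188.6 m
188.6 m × (1 mi / 1609 m) = 0.1172 mi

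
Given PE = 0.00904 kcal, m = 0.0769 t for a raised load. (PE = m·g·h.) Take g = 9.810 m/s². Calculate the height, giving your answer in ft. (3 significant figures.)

0.164 ft

Rearranging: h = PE/(m·g).
PE = 0.00904 kcal = 37.82 J; m = 0.0769 t = 76.90 kg; g = 9.810 m/s².
h = 0.05014 m
0.05014 m × (1 ft / 0.3048 m) = 0.1645 ft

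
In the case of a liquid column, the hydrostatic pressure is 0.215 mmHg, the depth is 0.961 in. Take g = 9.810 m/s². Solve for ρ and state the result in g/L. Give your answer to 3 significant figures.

Rearranging P = ρ·g·h for ρ: ρ = P/(g·h).
P = 0.215 mmHg = 28.66 Pa; h = 0.961 in = 0.02441 m; g = 9.810 m/s².
ρ = 119.7 kg/m³
Since 1 g/L = 1 kg/m³, 119.7 g/L.

120 g/L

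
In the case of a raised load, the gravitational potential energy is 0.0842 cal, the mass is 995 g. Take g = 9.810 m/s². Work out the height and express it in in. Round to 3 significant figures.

Rearranging PE = m·g·h for h: h = PE/(m·g).
PE = 0.0842 cal = 0.3523 J; m = 995 g = 0.9950 kg; g = 9.810 m/s².
h = 0.03609 m
0.03609 m × (1 in / 0.02540 m) = 1.421 in

1.42 in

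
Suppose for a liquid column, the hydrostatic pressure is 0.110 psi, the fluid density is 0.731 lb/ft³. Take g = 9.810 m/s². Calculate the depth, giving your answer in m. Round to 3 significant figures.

6.60 m

Rearranging: h = P/(ρ·g).
P = 0.110 psi = 758.4 Pa; ρ = 0.731 lb/ft³ = 11.71 kg/m³; g = 9.810 m/s².
h = 6.602 m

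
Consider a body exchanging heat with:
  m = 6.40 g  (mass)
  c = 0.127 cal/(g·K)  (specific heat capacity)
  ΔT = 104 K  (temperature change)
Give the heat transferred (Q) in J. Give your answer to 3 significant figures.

Q is given directly by: Q = mcΔT.
m = 6.40 g = 0.006400 kg; c = 0.127 cal/(g·K) = 531.4 J/(kg·K); ΔT = 104 K.
Q = 353.7 J

354 J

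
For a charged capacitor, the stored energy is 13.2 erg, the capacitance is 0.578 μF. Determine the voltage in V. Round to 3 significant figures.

2.14 V

Rearranging: V = √(2E/C).
E = 13.2 erg = 1.320×10^-6 J; C = 0.578 μF = 5.780×10^-7 F.
V = 2.137 V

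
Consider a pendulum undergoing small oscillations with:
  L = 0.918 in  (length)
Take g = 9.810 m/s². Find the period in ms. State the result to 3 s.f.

T is given directly by: T = 2π√(L/g).
L = 0.918 in = 0.02332 m; g = 9.810 m/s².
T = 0.3063 s
0.3063 s × (1 ms / 0.001000 s) = 306.3 ms

306 ms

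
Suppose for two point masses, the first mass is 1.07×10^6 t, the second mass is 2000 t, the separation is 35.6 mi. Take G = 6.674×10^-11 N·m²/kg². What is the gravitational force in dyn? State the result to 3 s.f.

Directly: F = Gm₁m₂/r².
m₁ = 1.07×10^6 t = 1.070×10^9 kg; m₂ = 2000 t = 2.000×10^6 kg; r = 35.6 mi = 57293 m; G = 6.674×10^-11 N·m²/kg².
F = 4.351×10^-5 N  (the unit combination reduces to kg·m/s² = N)
4.351×10^-5 N × (1 dyn / 1.000×10^-5 N) = 4.351 dyn

4.35 dyn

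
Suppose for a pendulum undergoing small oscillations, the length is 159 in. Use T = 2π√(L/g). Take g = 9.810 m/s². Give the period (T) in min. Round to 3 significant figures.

T is given directly by: T = 2π√(L/g).
L = 159 in = 4.039 m; g = 9.810 m/s².
T = 4.031 s
4.031 s × (1 min / 60.00 s) = 0.06719 min

0.0672 min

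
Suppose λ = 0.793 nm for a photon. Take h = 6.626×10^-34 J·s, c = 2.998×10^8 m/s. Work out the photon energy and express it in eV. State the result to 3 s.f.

1560 eV

Directly: E = hc/λ.
λ = 0.793 nm = 7.930×10^-10 m; h = 6.626×10^-34 J·s; c = 2.998×10^8 m/s.
E = 2.505×10^-16 J
2.505×10^-16 J × (1 eV / 1.602×10^-19 J) = 1564 eV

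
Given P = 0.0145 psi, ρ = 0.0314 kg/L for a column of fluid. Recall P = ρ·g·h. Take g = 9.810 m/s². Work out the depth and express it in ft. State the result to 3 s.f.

1.06 ft

Rearranging: h = P/(ρ·g).
P = 0.0145 psi = 99.97 Pa; ρ = 0.0314 kg/L = 31.40 kg/m³; g = 9.810 m/s².
h = 0.3246 m
0.3246 m × (1 ft / 0.3048 m) = 1.065 ft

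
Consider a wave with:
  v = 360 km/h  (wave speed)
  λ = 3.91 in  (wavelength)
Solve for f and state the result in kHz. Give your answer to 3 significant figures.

1.01 kHz

Rearranging: f = v/λ.
v = 360 km/h = 100.0 m/s; λ = 3.91 in = 0.09931 m.
f = 1007 Hz
1007 Hz × (1 kHz / 1000 Hz) = 1.007 kHz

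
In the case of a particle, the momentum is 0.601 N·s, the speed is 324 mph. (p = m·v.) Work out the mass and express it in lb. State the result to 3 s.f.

0.00915 lb

Solving p = m·v for m: m = p/v.
p = 0.601 N·s = 0.6010 kg·m/s; v = 324 mph = 144.8 m/s.
m = 0.004149 kg
0.004149 kg × (1 lb / 0.4536 kg) = 0.009148 lb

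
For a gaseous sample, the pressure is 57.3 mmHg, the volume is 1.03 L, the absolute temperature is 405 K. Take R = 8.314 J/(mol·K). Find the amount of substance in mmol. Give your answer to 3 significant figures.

2.34 mmol

From the ideal-gas law: n = PV/(RT).
P = 57.3 mmHg = 7639 Pa; V = 1.03 L = 0.001030 m³; T = 405 K; R = 8.314 J/(mol·K).
n = 0.002337 mol
0.002337 mol × (1 mmol / 0.001000 mol) = 2.337 mmol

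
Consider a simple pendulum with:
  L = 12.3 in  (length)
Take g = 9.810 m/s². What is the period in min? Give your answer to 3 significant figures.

T is given directly by: T = 2π√(L/g).
L = 12.3 in = 0.3124 m; g = 9.810 m/s².
T = 1.121 s
1.121 s × (1 min / 60.00 s) = 0.01869 min

0.0187 min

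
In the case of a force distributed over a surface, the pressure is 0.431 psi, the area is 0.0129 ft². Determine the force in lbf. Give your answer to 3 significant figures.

Rearranging: F = P·A.
P = 0.431 psi = 2972 Pa; A = 0.0129 ft² = 0.001198 m².
F = 3.561 N
3.561 N × (1 lbf / 4.448 N) = 0.8006 lbf

0.801 lbf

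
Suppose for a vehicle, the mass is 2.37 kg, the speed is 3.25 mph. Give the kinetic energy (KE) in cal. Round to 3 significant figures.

KE is given directly by: KE = ½mv².
m = 2.37 kg; v = 3.25 mph = 1.453 m/s.
KE = 2.501 J  (the unit combination reduces to kg·m²/s² = J)
2.501 J × (1 cal / 4.184 J) = 0.5978 cal

0.598 cal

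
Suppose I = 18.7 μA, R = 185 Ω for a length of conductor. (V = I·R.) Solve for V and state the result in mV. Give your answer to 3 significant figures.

V is given directly by: V = IR.
I = 18.7 μA = 1.870×10^-5 A; R = 185 Ω.
V = 0.003459 V
0.003459 V × (1 mV / 0.001000 V) = 3.459 mV

3.46 mV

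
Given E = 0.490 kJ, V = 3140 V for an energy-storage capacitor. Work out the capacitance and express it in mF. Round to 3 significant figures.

0.0994 mF

Solving E = ½C·V² for C: C = 2E/V².
E = 0.490 kJ = 490.0 J; V = 3140 V.
C = 9.940×10^-5 F
9.940×10^-5 F × (1 mF / 0.001000 F) = 0.09940 mF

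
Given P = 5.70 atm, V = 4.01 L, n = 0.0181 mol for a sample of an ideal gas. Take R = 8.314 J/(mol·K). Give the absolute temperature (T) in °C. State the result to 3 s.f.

15100 °C

Solving PV = nRT for T: T = PV/(nR).
P = 5.70 atm = 5.776×10^5 Pa; V = 4.01 L = 0.004010 m³; n = 0.0181 mol; R = 8.314 J/(mol·K).
T = 15390 K
15390 K − 273.15 = 15117 °C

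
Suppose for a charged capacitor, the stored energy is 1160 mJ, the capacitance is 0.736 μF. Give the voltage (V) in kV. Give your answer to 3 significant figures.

1.78 kV

Rearranging: V = √(2E/C).
E = 1160 mJ = 1.160 J; C = 0.736 μF = 7.360×10^-7 F.
V = 1775 V
1775 V × (1 kV / 1000 V) = 1.775 kV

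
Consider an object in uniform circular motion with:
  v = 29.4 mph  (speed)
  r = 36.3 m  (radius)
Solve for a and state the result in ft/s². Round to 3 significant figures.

15.6 ft/s²

Directly: a = v²/r.
v = 29.4 mph = 13.14 m/s; r = 36.3 m.
a = 4.759 m/s²
4.759 m/s² × (1 ft/s² / 0.3048 m/s²) = 15.61 ft/s²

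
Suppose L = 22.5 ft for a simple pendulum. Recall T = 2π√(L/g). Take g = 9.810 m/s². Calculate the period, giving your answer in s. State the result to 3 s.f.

5.25 s

T is given directly by: T = 2π√(L/g).
L = 22.5 ft = 6.858 m; g = 9.810 m/s².
T = 5.253 s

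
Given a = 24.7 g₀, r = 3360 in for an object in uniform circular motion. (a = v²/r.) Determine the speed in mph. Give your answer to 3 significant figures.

Solving a = v²/r for v: v = √(a·r).
a = 24.7 g₀ = 242.2 m/s²; r = 3360 in = 85.34 m.
v = 143.8 m/s
143.8 m/s × (1 mph / 0.4470 m/s) = 321.6 mph

322 mph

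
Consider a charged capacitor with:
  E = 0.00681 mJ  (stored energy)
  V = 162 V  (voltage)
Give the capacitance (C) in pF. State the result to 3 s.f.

519 pF

Rearranging: C = 2E/V².
E = 0.00681 mJ = 6.810×10^-6 J; V = 162 V.
C = 5.190×10^-10 F
5.190×10^-10 F × (1 pF / 1.000×10^-12 F) = 519.0 pF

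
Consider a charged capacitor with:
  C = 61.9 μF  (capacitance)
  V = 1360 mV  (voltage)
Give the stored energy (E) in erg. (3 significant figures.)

E is given directly by: E = ½CV².
C = 61.9 μF = 6.190×10^-5 F; V = 1360 mV = 1.360 V.
E = 5.725×10^-5 J  (the unit combination reduces to kg·m²/s² = J)
5.725×10^-5 J × (1 erg / 1.000×10^-7 J) = 572.5 erg

572 erg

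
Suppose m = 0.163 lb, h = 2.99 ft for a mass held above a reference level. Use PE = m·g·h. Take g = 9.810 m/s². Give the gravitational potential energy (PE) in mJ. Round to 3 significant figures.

661 mJ

Directly: PE = mgh.
m = 0.163 lb = 0.07394 kg; h = 2.99 ft = 0.9114 m; g = 9.810 m/s².
PE = 0.6610 J
0.6610 J × (1 mJ / 0.001000 J) = 661.0 mJ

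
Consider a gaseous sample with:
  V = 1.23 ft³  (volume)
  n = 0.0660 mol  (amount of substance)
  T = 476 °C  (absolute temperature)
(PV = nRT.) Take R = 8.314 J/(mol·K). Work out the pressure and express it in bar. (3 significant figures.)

From the ideal-gas law: P = nRT/V.
V = 1.23 ft³ = 0.03483 m³; n = 0.0660 mol; T = 476 °C = 749.1 K; R = 8.314 J/(mol·K).
P = 11802 Pa
11802 Pa × (1 bar / 1.000×10^5 Pa) = 0.1180 bar

0.118 bar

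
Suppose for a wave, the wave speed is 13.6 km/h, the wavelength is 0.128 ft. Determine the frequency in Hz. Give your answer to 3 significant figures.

96.8 Hz

Rearranging v = f·λ for f: f = v/λ.
v = 13.6 km/h = 3.778 m/s; λ = 0.128 ft = 0.03901 m.
f = 96.83 Hz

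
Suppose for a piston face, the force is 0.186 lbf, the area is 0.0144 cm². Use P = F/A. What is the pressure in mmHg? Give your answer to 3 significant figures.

Directly: P = F/A.
F = 0.186 lbf = 0.8274 N; A = 0.0144 cm² = 1.440×10^-6 m².
P = 5.746×10^5 Pa
5.746×10^5 Pa × (1 mmHg / 133.3 Pa) = 4310 mmHg

4310 mmHg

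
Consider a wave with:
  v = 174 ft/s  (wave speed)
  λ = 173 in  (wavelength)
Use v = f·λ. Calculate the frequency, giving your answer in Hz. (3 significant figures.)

Rearranging v = f·λ for f: f = v/λ.
v = 174 ft/s = 53.04 m/s; λ = 173 in = 4.394 m.
f = 12.07 Hz

12.1 Hz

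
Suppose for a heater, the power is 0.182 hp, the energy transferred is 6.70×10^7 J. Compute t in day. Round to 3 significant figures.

Rearranging P = W/t for t: t = W/P.
P = 0.182 hp = 135.7 W; W = 6.70×10^7 J.
t = 4.937×10^5 s
4.937×10^5 s × (1 day / 86400 s) = 5.714 day

5.71 day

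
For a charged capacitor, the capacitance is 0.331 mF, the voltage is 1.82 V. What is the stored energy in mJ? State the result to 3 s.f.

E is given directly by: E = ½CV².
C = 0.331 mF = 3.310×10^-4 F; V = 1.82 V.
E = 5.482×10^-4 J  (the unit combination reduces to kg·m²/s² = J)
5.482×10^-4 J × (1 mJ / 0.001000 J) = 0.5482 mJ

0.548 mJ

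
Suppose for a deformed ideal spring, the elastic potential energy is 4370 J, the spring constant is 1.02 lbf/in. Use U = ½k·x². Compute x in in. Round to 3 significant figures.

Solving U = ½k·x² for x: x = √(2U/k).
U = 4370 J; k = 1.02 lbf/in = 178.6 N/m.
x = 6.995 m
6.995 m × (1 in / 0.02540 m) = 275.4 in

275 in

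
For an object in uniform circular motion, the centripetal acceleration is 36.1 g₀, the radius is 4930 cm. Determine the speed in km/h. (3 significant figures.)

Rearranging a = v²/r for v: v = √(a·r).
a = 36.1 g₀ = 354.0 m/s²; r = 4930 cm = 49.30 m.
v = 132.1 m/s
132.1 m/s × (1 km/h / 0.2778 m/s) = 475.6 km/h

476 km/h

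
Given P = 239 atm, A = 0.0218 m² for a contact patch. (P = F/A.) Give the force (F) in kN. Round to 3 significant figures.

Solving P = F/A for F: F = P·A.
P = 239 atm = 2.422×10^7 Pa; A = 0.0218 m².
F = 5.279×10^5 N
5.279×10^5 N × (1 kN / 1000 N) = 527.9 kN

528 kN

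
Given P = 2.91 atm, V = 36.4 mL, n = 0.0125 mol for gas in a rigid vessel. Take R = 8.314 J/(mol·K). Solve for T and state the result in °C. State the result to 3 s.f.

Rearranging: T = PV/(nR).
P = 2.91 atm = 2.949×10^5 Pa; V = 36.4 mL = 3.640×10^-5 m³; n = 0.0125 mol; R = 8.314 J/(mol·K).
T = 103.3 K
103.3 K − 273.15 = -169.9 °C

-170 °C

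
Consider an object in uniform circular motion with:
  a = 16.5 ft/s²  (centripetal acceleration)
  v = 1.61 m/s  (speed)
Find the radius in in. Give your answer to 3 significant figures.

Rearranging: r = v²/a.
a = 16.5 ft/s² = 5.029 m/s²; v = 1.61 m/s.
r = 0.5154 m
0.5154 m × (1 in / 0.02540 m) = 20.29 in

20.3 in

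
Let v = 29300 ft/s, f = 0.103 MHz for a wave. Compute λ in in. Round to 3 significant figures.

Rearranging: λ = v/f.
v = 29300 ft/s = 8931 m/s; f = 0.103 MHz = 1.030×10^5 Hz.
λ = 0.08671 m
0.08671 m × (1 in / 0.02540 m) = 3.414 in

3.41 in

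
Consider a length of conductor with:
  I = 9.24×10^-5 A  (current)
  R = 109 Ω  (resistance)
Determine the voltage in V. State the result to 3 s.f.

0.0101 V

From Ohm's law: V = IR.
I = 9.24×10^-5 A; R = 109 Ω.
V = 0.01007 V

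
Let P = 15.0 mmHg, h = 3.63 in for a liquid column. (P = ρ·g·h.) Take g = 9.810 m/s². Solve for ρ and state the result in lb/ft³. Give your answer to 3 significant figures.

Rearranging P = ρ·g·h for ρ: ρ = P/(g·h).
P = 15.0 mmHg = 2000 Pa; h = 3.63 in = 0.09220 m; g = 9.810 m/s².
ρ = 2211 kg/m³
2211 kg/m³ × (1 lb/ft³ / 16.02 kg/m³) = 138.0 lb/ft³

138 lb/ft³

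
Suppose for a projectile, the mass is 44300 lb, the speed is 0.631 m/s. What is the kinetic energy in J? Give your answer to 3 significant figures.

4000 J

KE is given directly by: KE = ½mv².
m = 44300 lb = 20094 kg; v = 0.631 m/s.
KE = 4000 J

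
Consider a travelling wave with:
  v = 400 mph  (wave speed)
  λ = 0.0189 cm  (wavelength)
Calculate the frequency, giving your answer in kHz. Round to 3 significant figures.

Rearranging v = f·λ for f: f = v/λ.
v = 400 mph = 178.8 m/s; λ = 0.0189 cm = 1.890×10^-4 m.
f = 9.461×10^5 Hz
9.461×10^5 Hz × (1 kHz / 1000 Hz) = 946.1 kHz

946 kHz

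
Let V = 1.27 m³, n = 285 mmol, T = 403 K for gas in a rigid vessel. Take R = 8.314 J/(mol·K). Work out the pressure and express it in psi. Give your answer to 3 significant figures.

0.109 psi

From the ideal-gas law: P = nRT/V.
V = 1.27 m³; n = 285 mmol = 0.2850 mol; T = 403 K; R = 8.314 J/(mol·K).
P = 751.9 Pa
751.9 Pa × (1 psi / 6895 Pa) = 0.1091 psi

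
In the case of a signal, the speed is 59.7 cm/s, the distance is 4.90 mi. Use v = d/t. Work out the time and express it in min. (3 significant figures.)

220 min

Solving v = d/t for t: t = d/v.
v = 59.7 cm/s = 0.5970 m/s; d = 4.90 mi = 7886 m.
t = 13209 s
13209 s × (1 min / 60.00 s) = 220.2 min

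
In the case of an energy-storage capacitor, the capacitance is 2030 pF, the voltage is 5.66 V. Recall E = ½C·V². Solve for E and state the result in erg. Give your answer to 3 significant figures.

0.325 erg

Directly: E = ½CV².
C = 2030 pF = 2.030×10^-9 F; V = 5.66 V.
E = 3.252×10^-8 J  (the unit combination reduces to kg·m²/s² = J)
3.252×10^-8 J × (1 erg / 1.000×10^-7 J) = 0.3252 erg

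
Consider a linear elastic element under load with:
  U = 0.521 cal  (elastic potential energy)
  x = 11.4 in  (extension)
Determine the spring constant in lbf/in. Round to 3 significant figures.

Rearranging: k = 2U/x².
U = 0.521 cal = 2.180 J; x = 11.4 in = 0.2896 m.
k = 52.00 N/m
52.00 N/m × (1 lbf/in / 175.1 N/m) = 0.2969 lbf/in

0.297 lbf/in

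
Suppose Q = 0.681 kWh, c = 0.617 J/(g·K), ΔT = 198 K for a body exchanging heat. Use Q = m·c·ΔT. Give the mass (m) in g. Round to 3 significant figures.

Rearranging: m = Q/(c·ΔT).
Q = 0.681 kWh = 2.452×10^6 J; c = 0.617 J/(g·K) = 617.0 J/(kg·K); ΔT = 198 K.
m = 20.07 kg
20.07 kg × (1 g / 0.001000 kg) = 20068 g

20100 g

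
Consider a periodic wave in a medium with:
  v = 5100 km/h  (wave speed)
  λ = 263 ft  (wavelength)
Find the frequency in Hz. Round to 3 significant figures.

17.7 Hz

Solving v = f·λ for f: f = v/λ.
v = 5100 km/h = 1417 m/s; λ = 263 ft = 80.16 m.
f = 17.67 Hz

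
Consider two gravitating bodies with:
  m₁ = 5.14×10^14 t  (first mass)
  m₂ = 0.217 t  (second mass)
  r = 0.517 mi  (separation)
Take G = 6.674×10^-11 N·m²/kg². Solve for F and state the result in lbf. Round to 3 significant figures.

2420 lbf

From Newton's law of gravitation: F = Gm₁m₂/r².
m₁ = 5.14×10^14 t = 5.140×10^17 kg; m₂ = 0.217 t = 217.0 kg; r = 0.517 mi = 832.0 m; G = 6.674×10^-11 N·m²/kg².
F = 10753 N
10753 N × (1 lbf / 4.448 N) = 2417 lbf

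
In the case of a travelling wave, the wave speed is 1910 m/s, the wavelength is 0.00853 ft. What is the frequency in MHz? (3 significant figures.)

0.735 MHz

Rearranging v = f·λ for f: f = v/λ.
v = 1910 m/s; λ = 0.00853 ft = 0.002600 m.
f = 7.346×10^5 Hz
7.346×10^5 Hz × (1 MHz / 1.000×10^6 Hz) = 0.7346 MHz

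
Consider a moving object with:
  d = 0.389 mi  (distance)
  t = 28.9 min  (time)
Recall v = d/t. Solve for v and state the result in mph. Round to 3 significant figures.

Directly: v = d/t.
d = 0.389 mi = 626.0 m; t = 28.9 min = 1734 s.
v = 0.3610 m/s
0.3610 m/s × (1 mph / 0.4470 m/s) = 0.8076 mph

0.808 mph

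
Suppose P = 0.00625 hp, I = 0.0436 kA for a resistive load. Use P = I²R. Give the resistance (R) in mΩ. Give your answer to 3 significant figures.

2.45 mΩ

Rearranging: R = P/I².
P = 0.00625 hp = 4.661 W; I = 0.0436 kA = 43.60 A.
R = 0.002452 Ω
0.002452 Ω × (1 mΩ / 0.001000 Ω) = 2.452 mΩ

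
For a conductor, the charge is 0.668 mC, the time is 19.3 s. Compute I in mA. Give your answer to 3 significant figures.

Rearranging q = I·t for I: I = q/t.
q = 0.668 mC = 6.680×10^-4 C; t = 19.3 s.
I = 3.461×10^-5 A
3.461×10^-5 A × (1 mA / 0.001000 A) = 0.03461 mA

0.0346 mA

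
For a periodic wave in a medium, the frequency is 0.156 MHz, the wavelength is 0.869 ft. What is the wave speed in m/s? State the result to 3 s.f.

41300 m/s

v is given directly by: v = fλ.
f = 0.156 MHz = 1.560×10^5 Hz; λ = 0.869 ft = 0.2649 m.
v = 41320 m/s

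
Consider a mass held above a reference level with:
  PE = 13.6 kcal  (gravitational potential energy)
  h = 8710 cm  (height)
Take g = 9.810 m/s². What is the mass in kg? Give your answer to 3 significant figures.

66.6 kg

Rearranging: m = PE/(g·h).
PE = 13.6 kcal = 56902 J; h = 8710 cm = 87.10 m; g = 9.810 m/s².
m = 66.60 kg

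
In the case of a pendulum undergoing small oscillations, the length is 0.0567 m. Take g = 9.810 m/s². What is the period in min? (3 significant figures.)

0.00796 min

Directly: T = 2π√(L/g).
L = 0.0567 m; g = 9.810 m/s².
T = 0.4777 s
0.4777 s × (1 min / 60.00 s) = 0.007961 min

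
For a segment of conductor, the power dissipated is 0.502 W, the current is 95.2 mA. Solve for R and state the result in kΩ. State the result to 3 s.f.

0.0554 kΩ

Rearranging P = I²R for R: R = P/I².
P = 0.502 W; I = 95.2 mA = 0.09520 A.
R = 55.39 Ω
55.39 Ω × (1 kΩ / 1000 Ω) = 0.05539 kΩ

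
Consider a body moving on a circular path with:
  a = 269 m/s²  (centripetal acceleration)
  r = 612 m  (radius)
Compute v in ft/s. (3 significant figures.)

1330 ft/s

Rearranging a = v²/r for v: v = √(a·r).
a = 269 m/s²; r = 612 m.
v = 405.7 m/s
405.7 m/s × (1 ft/s / 0.3048 m/s) = 1331 ft/s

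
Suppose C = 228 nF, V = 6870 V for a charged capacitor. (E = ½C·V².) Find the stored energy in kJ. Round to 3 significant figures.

0.00538 kJ

Directly: E = ½CV².
C = 228 nF = 2.280×10^-7 F; V = 6870 V.
E = 5.380 J
5.380 J × (1 kJ / 1000 J) = 0.005380 kJ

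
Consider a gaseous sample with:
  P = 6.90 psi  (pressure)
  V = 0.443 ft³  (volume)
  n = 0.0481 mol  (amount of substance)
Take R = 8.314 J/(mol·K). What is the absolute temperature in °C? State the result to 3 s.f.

1220 °C

Rearranging PV = nRT for T: T = PV/(nR).
P = 6.90 psi = 47574 Pa; V = 0.443 ft³ = 0.01254 m³; n = 0.0481 mol; R = 8.314 J/(mol·K).
T = 1492 K
1492 K − 273.15 = 1219 °C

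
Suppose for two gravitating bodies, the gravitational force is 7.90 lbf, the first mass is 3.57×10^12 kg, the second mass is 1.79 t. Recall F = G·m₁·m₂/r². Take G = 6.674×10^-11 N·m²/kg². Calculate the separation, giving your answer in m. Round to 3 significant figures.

Rearranging F = G·m₁·m₂/r² for r: r = √(G·m₁m₂/F).
F = 7.90 lbf = 35.14 N; m₁ = 3.57×10^12 kg; m₂ = 1.79 t = 1790 kg; G = 6.674×10^-11 N·m²/kg².
r = 110.2 m

110 m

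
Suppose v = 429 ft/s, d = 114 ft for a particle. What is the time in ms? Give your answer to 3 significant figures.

266 ms

Solving v = d/t for t: t = d/v.
v = 429 ft/s = 130.8 m/s; d = 114 ft = 34.75 m.
t = 0.2657 s
0.2657 s × (1 ms / 0.001000 s) = 265.7 ms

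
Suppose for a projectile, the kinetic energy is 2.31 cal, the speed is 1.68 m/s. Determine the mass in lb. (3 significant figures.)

Solving KE = ½mv² for m: m = 2·KE/v².
KE = 2.31 cal = 9.665 J; v = 1.68 m/s.
m = 6.849 kg
6.849 kg × (1 lb / 0.4536 kg) = 15.10 lb

15.1 lb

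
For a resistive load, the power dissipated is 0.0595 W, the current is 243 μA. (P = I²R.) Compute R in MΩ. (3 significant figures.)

Solving P = I²R for R: R = P/I².
P = 0.0595 W; I = 243 μA = 2.430×10^-4 A.
R = 1.008×10^6 Ω
1.008×10^6 Ω × (1 MΩ / 1.000×10^6 Ω) = 1.008 MΩ

1.01 MΩ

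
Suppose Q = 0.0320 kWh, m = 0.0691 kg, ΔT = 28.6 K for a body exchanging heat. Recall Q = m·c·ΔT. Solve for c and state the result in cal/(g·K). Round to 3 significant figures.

13.9 cal/(g·K)

Rearranging Q = m·c·ΔT for c: c = Q/(m·ΔT).
Q = 0.0320 kWh = 1.152×10^5 J; m = 0.0691 kg; ΔT = 28.6 K.
c = 58292 J/(kg·K)
58292 J/(kg·K) × (1 cal/(g·K) / 4184 J/(kg·K)) = 13.93 cal/(g·K)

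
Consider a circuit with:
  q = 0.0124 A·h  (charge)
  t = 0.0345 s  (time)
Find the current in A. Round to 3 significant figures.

Rearranging: I = q/t.
q = 0.0124 A·h = 44.64 C; t = 0.0345 s.
I = 1294 A

1290 A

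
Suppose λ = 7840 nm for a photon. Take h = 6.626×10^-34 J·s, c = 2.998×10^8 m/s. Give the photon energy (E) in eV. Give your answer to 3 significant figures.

Directly: E = hc/λ.
λ = 7840 nm = 7.840×10^-6 m; h = 6.626×10^-34 J·s; c = 2.998×10^8 m/s.
E = 2.534×10^-20 J
2.534×10^-20 J × (1 eV / 1.602×10^-19 J) = 0.1581 eV

0.158 eV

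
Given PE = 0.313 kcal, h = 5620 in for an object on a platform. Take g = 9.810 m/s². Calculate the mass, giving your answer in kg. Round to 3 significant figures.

Rearranging PE = m·g·h for m: m = PE/(g·h).
PE = 0.313 kcal = 1310 J; h = 5620 in = 142.7 m; g = 9.810 m/s².
m = 0.9352 kg

0.935 kg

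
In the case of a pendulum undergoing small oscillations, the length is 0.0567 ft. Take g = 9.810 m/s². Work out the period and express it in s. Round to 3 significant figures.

T is given directly by: T = 2π√(L/g).
L = 0.0567 ft = 0.01728 m; g = 9.810 m/s².
T = 0.2637 s

0.264 s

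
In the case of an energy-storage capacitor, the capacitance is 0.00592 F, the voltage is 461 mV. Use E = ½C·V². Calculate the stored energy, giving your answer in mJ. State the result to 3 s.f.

E is given directly by: E = ½CV².
C = 0.00592 F; V = 461 mV = 0.4610 V.
E = 6.291×10^-4 J  (the unit combination reduces to kg·m²/s² = J)
6.291×10^-4 J × (1 mJ / 0.001000 J) = 0.6291 mJ

0.629 mJ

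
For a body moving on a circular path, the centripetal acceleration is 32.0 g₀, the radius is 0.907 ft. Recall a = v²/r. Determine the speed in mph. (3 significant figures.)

Rearranging: v = √(a·r).
a = 32.0 g₀ = 313.8 m/s²; r = 0.907 ft = 0.2765 m.
v = 9.314 m/s
9.314 m/s × (1 mph / 0.4470 m/s) = 20.84 mph

20.8 mph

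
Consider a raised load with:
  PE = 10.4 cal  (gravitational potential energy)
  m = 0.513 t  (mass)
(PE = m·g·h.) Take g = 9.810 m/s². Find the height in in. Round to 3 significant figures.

Solving PE = m·g·h for h: h = PE/(m·g).
PE = 10.4 cal = 43.51 J; m = 0.513 t = 513.0 kg; g = 9.810 m/s².
h = 0.008646 m
0.008646 m × (1 in / 0.02540 m) = 0.3404 in

0.340 in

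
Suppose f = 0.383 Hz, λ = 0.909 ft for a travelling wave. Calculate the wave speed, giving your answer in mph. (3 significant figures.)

v is given directly by: v = fλ.
f = 0.383 Hz; λ = 0.909 ft = 0.2771 m.
v = 0.1061 m/s
0.1061 m/s × (1 mph / 0.4470 m/s) = 0.2374 mph

0.237 mph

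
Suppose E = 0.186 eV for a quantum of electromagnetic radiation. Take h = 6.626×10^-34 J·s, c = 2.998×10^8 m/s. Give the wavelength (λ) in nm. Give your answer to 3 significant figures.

6670 nm

Rearranging E = h·c/λ for λ: λ = hc/E.
E = 0.186 eV = 2.980×10^-20 J; h = 6.626×10^-34 J·s; c = 2.998×10^8 m/s.
λ = 6.666×10^-6 m
6.666×10^-6 m × (1 nm / 1.000×10^-9 m) = 6666 nm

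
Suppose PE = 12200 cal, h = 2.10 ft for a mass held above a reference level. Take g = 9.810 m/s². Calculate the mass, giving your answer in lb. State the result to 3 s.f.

Rearranging PE = m·g·h for m: m = PE/(g·h).
PE = 12200 cal = 51045 J; h = 2.10 ft = 0.6401 m; g = 9.810 m/s².
m = 8129 kg
8129 kg × (1 lb / 0.4536 kg) = 17922 lb

17900 lb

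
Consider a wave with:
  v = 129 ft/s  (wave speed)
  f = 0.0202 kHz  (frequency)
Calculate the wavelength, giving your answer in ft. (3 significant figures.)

6.39 ft

Rearranging: λ = v/f.
v = 129 ft/s = 39.32 m/s; f = 0.0202 kHz = 20.20 Hz.
λ = 1.946 m
1.946 m × (1 ft / 0.3048 m) = 6.386 ft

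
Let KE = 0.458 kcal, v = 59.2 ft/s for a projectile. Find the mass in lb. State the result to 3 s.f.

26.0 lb

Solving KE = ½mv² for m: m = 2·KE/v².
KE = 0.458 kcal = 1916 J; v = 59.2 ft/s = 18.04 m/s.
m = 11.77 kg
11.77 kg × (1 lb / 0.4536 kg) = 25.95 lb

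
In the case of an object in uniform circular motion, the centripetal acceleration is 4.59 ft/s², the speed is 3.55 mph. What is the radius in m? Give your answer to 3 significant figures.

1.80 m

Rearranging a = v²/r for r: r = v²/a.
a = 4.59 ft/s² = 1.399 m/s²; v = 3.55 mph = 1.587 m/s.
r = 1.800 m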